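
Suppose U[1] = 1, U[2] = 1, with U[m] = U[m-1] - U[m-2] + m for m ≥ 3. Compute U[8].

U[3] = 1 - 1 + 3 = 3
U[4] = 3 - 1 + 4 = 6
U[5] = 6 - 3 + 5 = 8
U[6] = 8 - 6 + 6 = 8
U[7] = 8 - 8 + 7 = 7
U[8] = 7 - 8 + 8 = 7

7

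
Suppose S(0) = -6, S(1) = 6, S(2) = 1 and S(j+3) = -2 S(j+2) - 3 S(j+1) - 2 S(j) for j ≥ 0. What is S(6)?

-27

S(3) = -2·1 - 3·6 - 2·(-6) = -8
S(4) = -2·(-8) - 3·1 - 2·6 = 1
S(5) = -2·1 - 3·(-8) - 2·1 = 20
S(6) = -2·20 - 3·1 - 2·(-8) = -27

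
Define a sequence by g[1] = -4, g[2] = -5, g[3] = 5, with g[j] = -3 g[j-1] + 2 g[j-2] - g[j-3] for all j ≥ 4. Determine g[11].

176591

g[4] = -3*5 + 2*(-5) - (-4) = -21
g[5] = -3*(-21) + 2*5 - (-5) = 78
g[6] = -3*78 + 2*(-21) - 5 = -281
g[7] = -3*(-281) + 2*78 - (-21) = 1020
g[8] = -3*1020 + 2*(-281) - 78 = -3700
g[9] = -3*(-3700) + 2*1020 - (-281) = 13421
g[10] = -3*13421 + 2*(-3700) - 1020 = -48683
g[11] = -3*(-48683) + 2*13421 - (-3700) = 176591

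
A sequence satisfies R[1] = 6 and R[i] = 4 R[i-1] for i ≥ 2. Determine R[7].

R[2] = 4*6 = 24
R[3] = 4*24 = 96
R[4] = 4*96 = 384
R[5] = 4*384 = 1536
R[6] = 4*1536 = 6144
R[7] = 4*6144 = 24576

24576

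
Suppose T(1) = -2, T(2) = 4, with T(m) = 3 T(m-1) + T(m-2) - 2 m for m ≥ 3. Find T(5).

18

T(3) = 3*4 + (-2) - 6 = 4
T(4) = 3*4 + 4 - 8 = 8
T(5) = 3*8 + 4 - 10 = 18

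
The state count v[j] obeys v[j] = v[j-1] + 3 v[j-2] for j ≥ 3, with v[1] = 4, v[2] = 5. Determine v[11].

11891

v[3] = 5 + 3(4) = 17
v[4] = 17 + 3(5) = 32
v[5] = 32 + 3(17) = 83
v[6] = 83 + 3(32) = 179
v[7] = 179 + 3(83) = 428
v[8] = 428 + 3(179) = 965
v[9] = 965 + 3(428) = 2249
v[10] = 2249 + 3(965) = 5144
v[11] = 5144 + 3(2249) = 11891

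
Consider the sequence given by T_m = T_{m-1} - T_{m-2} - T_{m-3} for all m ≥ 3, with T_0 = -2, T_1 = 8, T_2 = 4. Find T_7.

T_3 = 4 - 8 - (-2) = -2
T_4 = (-2) - 4 - 8 = -14
T_5 = (-14) - (-2) - 4 = -16
T_6 = (-16) - (-14) - (-2) = 0
T_7 = 0 - (-16) - (-14) = 30

30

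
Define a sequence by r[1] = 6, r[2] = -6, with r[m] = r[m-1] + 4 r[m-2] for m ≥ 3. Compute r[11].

10386

r[3] = (-6) + 4(6) = 18
r[4] = 18 + 4(-6) = -6
r[5] = (-6) + 4(18) = 66
r[6] = 66 + 4(-6) = 42
r[7] = 42 + 4(66) = 306
r[8] = 306 + 4(42) = 474
r[9] = 474 + 4(306) = 1698
r[10] = 1698 + 4(474) = 3594
r[11] = 3594 + 4(1698) = 10386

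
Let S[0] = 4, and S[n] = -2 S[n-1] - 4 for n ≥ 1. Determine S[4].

S[1] = -2(4) - 4 = -12
S[2] = -2(-12) - 4 = 20
S[3] = -2(20) - 4 = -44
S[4] = -2(-44) - 4 = 84

84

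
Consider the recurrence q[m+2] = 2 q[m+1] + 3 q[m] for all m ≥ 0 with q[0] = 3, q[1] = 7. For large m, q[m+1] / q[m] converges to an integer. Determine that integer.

The characteristic equation is r^2 - 2r - 3 = 0, which factors as (r - 3)(r + 1) = 0.
So the roots are 3 and -1. Since |3| > |-1| and the coefficient of 3^m is non-zero, the ratio tends to 3.

3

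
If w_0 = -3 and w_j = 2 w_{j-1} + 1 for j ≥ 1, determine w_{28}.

The fixed point is 1/(1 - 2) = -1, so w_j + 1 = 2(w_{j-1} + 1).
Hence w_j = -2·2^j - 1.
w_{28} = -2·2^{28} - 1 = -2·268435456 - 1 = -536870913.

-536870913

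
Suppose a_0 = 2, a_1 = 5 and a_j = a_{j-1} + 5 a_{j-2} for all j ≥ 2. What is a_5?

315

a_2 = 5 + 5*2 = 15
a_3 = 15 + 5*5 = 40
a_4 = 40 + 5*15 = 115
a_5 = 115 + 5*40 = 315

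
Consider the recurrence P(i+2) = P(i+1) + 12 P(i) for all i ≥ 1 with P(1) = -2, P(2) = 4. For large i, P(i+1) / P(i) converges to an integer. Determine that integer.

4

The characteristic equation is r^2 - r - 12 = 0, which factors as (r - 4)(r + 3) = 0.
So the roots are 4 and -3. Since |4| > |-3| and the coefficient of 4^i is non-zero, the ratio tends to 4.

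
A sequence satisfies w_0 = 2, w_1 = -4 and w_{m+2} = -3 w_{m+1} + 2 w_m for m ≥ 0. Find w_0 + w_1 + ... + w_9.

-89450

w_2 = -3·(-4) + 2·2 = 16
w_3 = -3·16 + 2·(-4) = -56
w_4 = -3·(-56) + 2·16 = 200
w_5 = -3·200 + 2·(-56) = -712
w_6 = -3·(-712) + 2·200 = 2536
w_7 = -3·2536 + 2·(-712) = -9032
w_8 = -3·(-9032) + 2·2536 = 32168
w_9 = -3·32168 + 2·(-9032) = -114568
Sum = 2 + (-4) + 16 + (-56) + 200 + (-712) + 2536 + (-9032) + 32168 + (-114568) = -89450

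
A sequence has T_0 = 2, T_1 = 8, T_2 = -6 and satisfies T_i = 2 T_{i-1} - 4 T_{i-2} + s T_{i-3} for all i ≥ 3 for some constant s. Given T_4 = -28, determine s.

3

T_3 = -44 + 2s
T_4 = -64 + 12s
So -64 + 12s = -28, giving s = 3.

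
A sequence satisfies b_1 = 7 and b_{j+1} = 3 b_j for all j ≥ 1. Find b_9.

b_2 = 3*7 = 21
b_3 = 3*21 = 63
b_4 = 3*63 = 189
b_5 = 3*189 = 567
b_6 = 3*567 = 1701
b_7 = 3*1701 = 5103
b_8 = 3*5103 = 15309
b_9 = 3*15309 = 45927

45927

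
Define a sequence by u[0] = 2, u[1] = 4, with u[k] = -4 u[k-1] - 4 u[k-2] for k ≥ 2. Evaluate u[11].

86016

u[2] = -4·4 - 4·2 = -24
u[3] = -4·(-24) - 4·4 = 80
u[4] = -4·80 - 4·(-24) = -224
u[5] = -4·(-224) - 4·80 = 576
u[6] = -4·576 - 4·(-224) = -1408
u[7] = -4·(-1408) - 4·576 = 3328
u[8] = -4·3328 - 4·(-1408) = -7680
u[9] = -4·(-7680) - 4·3328 = 17408
u[10] = -4·17408 - 4·(-7680) = -38912
u[11] = -4·(-38912) - 4·17408 = 86016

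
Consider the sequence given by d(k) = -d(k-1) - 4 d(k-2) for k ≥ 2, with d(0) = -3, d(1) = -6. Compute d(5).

d(2) = -(-6) - 4*(-3) = 18
d(3) = -18 - 4*(-6) = 6
d(4) = -6 - 4*18 = -78
d(5) = -(-78) - 4*6 = 54

54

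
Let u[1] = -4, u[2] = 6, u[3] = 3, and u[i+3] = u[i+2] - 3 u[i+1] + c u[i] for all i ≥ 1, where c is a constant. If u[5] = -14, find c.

5

u[4] = -15 - 4c
u[5] = -24 + 2c
So -24 + 2c = -14, giving c = 5.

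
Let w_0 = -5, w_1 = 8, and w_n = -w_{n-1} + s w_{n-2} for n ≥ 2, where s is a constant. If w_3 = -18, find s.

-2

w_2 = -8 - 5s
w_3 = 8 + 13s
So 8 + 13s = -18, giving s = -2.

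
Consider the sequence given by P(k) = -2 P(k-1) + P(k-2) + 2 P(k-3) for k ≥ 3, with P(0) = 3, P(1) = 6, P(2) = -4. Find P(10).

P(3) = -2*(-4) + 6 + 2*3 = 20
P(4) = -2*20 + (-4) + 2*6 = -32
P(5) = -2*(-32) + 20 + 2*(-4) = 76
P(6) = -2*76 + (-32) + 2*20 = -144
P(7) = -2*(-144) + 76 + 2*(-32) = 300
P(8) = -2*300 + (-144) + 2*76 = -592
P(9) = -2*(-592) + 300 + 2*(-144) = 1196
P(10) = -2*1196 + (-592) + 2*300 = -2384

-2384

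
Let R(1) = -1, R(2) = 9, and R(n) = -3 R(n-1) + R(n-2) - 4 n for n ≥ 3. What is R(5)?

R(3) = -3(9) + (-1) - 12 = -40
R(4) = -3(-40) + 9 - 16 = 113
R(5) = -3(113) + (-40) - 20 = -399

-399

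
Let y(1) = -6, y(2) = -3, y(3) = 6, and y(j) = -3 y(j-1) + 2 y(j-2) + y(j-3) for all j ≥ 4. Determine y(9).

y(4) = -3*6 + 2*(-3) + (-6) = -30
y(5) = -3*(-30) + 2*6 + (-3) = 99
y(6) = -3*99 + 2*(-30) + 6 = -351
y(7) = -3*(-351) + 2*99 + (-30) = 1221
y(8) = -3*1221 + 2*(-351) + 99 = -4266
y(9) = -3*(-4266) + 2*1221 + (-351) = 14889

14889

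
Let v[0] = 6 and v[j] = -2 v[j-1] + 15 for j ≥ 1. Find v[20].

1048581

The fixed point is 15/(1 + 2) = 5, so v[j] - 5 = -2(v[j-1] - 5).
Hence v[j] = 1·(-2)^j + 5.
v[20] = 1·(-2)^{20} + 5 = 1·1048576 + 5 = 1048581.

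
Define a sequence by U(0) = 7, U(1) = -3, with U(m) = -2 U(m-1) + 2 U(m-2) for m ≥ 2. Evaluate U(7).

U(2) = -2*(-3) + 2*7 = 20
U(3) = -2*20 + 2*(-3) = -46
U(4) = -2*(-46) + 2*20 = 132
U(5) = -2*132 + 2*(-46) = -356
U(6) = -2*(-356) + 2*132 = 976
U(7) = -2*976 + 2*(-356) = -2664

-2664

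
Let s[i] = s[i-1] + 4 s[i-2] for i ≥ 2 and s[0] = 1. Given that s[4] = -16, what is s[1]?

Let s[1] = y.
s[2] = 4 + y
s[3] = 4 + 5y
s[4] = 20 + 9y
So 20 + 9y = -16, giving y = -4.

-4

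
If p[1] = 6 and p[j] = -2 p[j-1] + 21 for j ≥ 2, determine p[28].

134217735

The fixed point is 21/(1 + 2) = 7, so p[j] - 7 = -2(p[j-1] - 7).
Hence p[j] = -1·(-2)^{j-1} + 7.
p[28] = -1·(-2)^{27} + 7 = -1·-134217728 + 7 = 134217735.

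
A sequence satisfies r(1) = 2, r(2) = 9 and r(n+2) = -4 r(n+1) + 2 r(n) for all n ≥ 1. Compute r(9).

-254048

r(3) = -4·9 + 2·2 = -32
r(4) = -4·(-32) + 2·9 = 146
r(5) = -4·146 + 2·(-32) = -648
r(6) = -4·(-648) + 2·146 = 2884
r(7) = -4·2884 + 2·(-648) = -12832
r(8) = -4·(-12832) + 2·2884 = 57096
r(9) = -4·57096 + 2·(-12832) = -254048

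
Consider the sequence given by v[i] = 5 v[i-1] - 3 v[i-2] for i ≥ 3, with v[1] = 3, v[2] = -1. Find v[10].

-433471

v[3] = 5*(-1) - 3*3 = -14
v[4] = 5*(-14) - 3*(-1) = -67
v[5] = 5*(-67) - 3*(-14) = -293
v[6] = 5*(-293) - 3*(-67) = -1264
v[7] = 5*(-1264) - 3*(-293) = -5441
v[8] = 5*(-5441) - 3*(-1264) = -23413
v[9] = 5*(-23413) - 3*(-5441) = -100742
v[10] = 5*(-100742) - 3*(-23413) = -433471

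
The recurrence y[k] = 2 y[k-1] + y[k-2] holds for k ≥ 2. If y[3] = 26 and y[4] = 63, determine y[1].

Rearranging, y[k-2] = y[k] - 2 y[k-1].
y[2] = 63 - 2(26) = 11
y[1] = 26 - 2(11) = 4

4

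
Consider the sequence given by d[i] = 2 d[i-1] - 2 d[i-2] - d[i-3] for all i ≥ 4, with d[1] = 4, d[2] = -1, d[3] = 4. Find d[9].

d[4] = 2·4 - 2·(-1) - 4 = 6
d[5] = 2·6 - 2·4 - (-1) = 5
d[6] = 2·5 - 2·6 - 4 = -6
d[7] = 2·(-6) - 2·5 - 6 = -28
d[8] = 2·(-28) - 2·(-6) - 5 = -49
d[9] = 2·(-49) - 2·(-28) - (-6) = -36

-36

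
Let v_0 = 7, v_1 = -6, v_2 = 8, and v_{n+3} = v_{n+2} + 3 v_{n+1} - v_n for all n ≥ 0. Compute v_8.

-65

v_3 = 8 + 3*(-6) - 7 = -17
v_4 = (-17) + 3*8 - (-6) = 13
v_5 = 13 + 3*(-17) - 8 = -46
v_6 = (-46) + 3*13 - (-17) = 10
v_7 = 10 + 3*(-46) - 13 = -141
v_8 = (-141) + 3*10 - (-46) = -65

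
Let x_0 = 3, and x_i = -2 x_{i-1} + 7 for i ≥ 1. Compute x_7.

x_1 = -2·3 + 7 = 1
x_2 = -2·1 + 7 = 5
x_3 = -2·5 + 7 = -3
x_4 = -2·(-3) + 7 = 13
x_5 = -2·13 + 7 = -19
x_6 = -2·(-19) + 7 = 45
x_7 = -2·45 + 7 = -83

-83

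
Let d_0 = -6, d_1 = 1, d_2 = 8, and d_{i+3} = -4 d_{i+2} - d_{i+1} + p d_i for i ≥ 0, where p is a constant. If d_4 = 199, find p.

d_3 = -33 - 6p
d_4 = 124 + 25p
So 124 + 25p = 199, giving p = 3.

3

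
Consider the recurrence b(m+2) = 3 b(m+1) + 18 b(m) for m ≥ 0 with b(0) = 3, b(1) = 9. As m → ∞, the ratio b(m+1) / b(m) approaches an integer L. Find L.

6

The characteristic equation is r^2 - 3r - 18 = 0, which factors as (r - 6)(r + 3) = 0.
So the roots are 6 and -3. Since |6| > |-3| and the coefficient of 6^m is non-zero, the ratio tends to 6.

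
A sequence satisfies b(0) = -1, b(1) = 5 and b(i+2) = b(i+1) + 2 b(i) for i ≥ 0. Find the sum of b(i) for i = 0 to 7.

b(2) = 5 + 2·(-1) = 3
b(3) = 3 + 2·5 = 13
b(4) = 13 + 2·3 = 19
b(5) = 19 + 2·13 = 45
b(6) = 45 + 2·19 = 83
b(7) = 83 + 2·45 = 173
Sum = (-1) + 5 + 3 + 13 + 19 + 45 + 83 + 173 = 340

340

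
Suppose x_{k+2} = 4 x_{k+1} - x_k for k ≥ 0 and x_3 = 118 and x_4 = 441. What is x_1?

Rearranging, x_{k-2} = -(x_k - 4 x_{k-1}).
x_2 = -(441 - 4·118) = 31
x_1 = -(118 - 4·31) = 6

6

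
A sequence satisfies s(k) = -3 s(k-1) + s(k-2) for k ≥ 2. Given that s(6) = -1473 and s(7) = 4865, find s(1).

Rearranging, s(k-2) = s(k) + 3 s(k-1).
s(5) = 4865 + 3*(-1473) = 446
s(4) = -1473 + 3*446 = -135
s(3) = 446 + 3*(-135) = 41
s(2) = -135 + 3*41 = -12
s(1) = 41 + 3*(-12) = 5

5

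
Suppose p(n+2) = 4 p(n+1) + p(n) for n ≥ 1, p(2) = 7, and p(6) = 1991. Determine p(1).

Let p(1) = w.
p(3) = 28 + w
p(4) = 119 + 4w
p(5) = 504 + 17w
p(6) = 2135 + 72w
So 2135 + 72w = 1991, giving w = -2.

-2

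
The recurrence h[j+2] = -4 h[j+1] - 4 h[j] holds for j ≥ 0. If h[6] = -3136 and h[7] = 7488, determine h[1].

3

Rearranging, h[j-2] = (h[j] + 4 h[j-1]) / -4.
h[5] = (7488 + 4·(-3136)) / -4 = -5056/-4 = 1264
h[4] = (-3136 + 4·1264) / -4 = 1920/-4 = -480
h[3] = (1264 + 4·(-480)) / -4 = -656/-4 = 164
h[2] = (-480 + 4·164) / -4 = 176/-4 = -44
h[1] = (164 + 4·(-44)) / -4 = -12/-4 = 3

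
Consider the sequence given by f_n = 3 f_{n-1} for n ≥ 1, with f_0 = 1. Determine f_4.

f_1 = 3*1 = 3
f_2 = 3*3 = 9
f_3 = 3*9 = 27
f_4 = 3*27 = 81

81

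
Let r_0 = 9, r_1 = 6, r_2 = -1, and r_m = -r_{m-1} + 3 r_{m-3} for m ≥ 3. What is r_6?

77

r_3 = -(-1) + 3·9 = 28
r_4 = -28 + 3·6 = -10
r_5 = -(-10) + 3·(-1) = 7
r_6 = -7 + 3·28 = 77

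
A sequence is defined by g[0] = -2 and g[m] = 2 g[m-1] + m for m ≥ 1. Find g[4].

-6

g[1] = 2*(-2) + 1 = -3
g[2] = 2*(-3) + 2 = -4
g[3] = 2*(-4) + 3 = -5
g[4] = 2*(-5) + 4 = -6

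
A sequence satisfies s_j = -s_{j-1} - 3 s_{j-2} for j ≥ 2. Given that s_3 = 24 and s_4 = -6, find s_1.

Rearranging, s_{j-2} = (s_j + s_{j-1}) / -3.
s_2 = (-6 + 24) / -3 = 18/-3 = -6
s_1 = (24 + (-6)) / -3 = 18/-3 = -6

-6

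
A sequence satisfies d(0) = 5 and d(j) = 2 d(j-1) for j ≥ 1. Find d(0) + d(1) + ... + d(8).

2555

d(1) = 2·5 = 10
d(2) = 2·10 = 20
d(3) = 2·20 = 40
d(4) = 2·40 = 80
d(5) = 2·80 = 160
d(6) = 2·160 = 320
d(7) = 2·320 = 640
d(8) = 2·640 = 1280
Sum = 5 + 10 + 20 + 40 + 80 + 160 + 320 + 640 + 1280 = 2555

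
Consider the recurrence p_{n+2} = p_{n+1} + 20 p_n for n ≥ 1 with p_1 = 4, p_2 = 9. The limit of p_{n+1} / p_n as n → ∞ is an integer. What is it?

The characteristic equation is r^2 - r - 20 = 0, which factors as (r - 5)(r + 4) = 0.
So the roots are 5 and -4. Since |5| > |-4| and the coefficient of 5^n is non-zero, the ratio tends to 5.

5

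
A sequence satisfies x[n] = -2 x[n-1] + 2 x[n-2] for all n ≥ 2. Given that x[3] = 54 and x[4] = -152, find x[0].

Rearranging, x[n-2] = (x[n] + 2 x[n-1]) / 2.
x[2] = (-152 + 2·54) / 2 = -44/2 = -22
x[1] = (54 + 2·(-22)) / 2 = 10/2 = 5
x[0] = (-22 + 2·5) / 2 = -12/2 = -6

-6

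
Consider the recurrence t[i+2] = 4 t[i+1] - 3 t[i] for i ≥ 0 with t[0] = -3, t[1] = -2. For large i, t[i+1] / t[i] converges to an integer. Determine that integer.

3

The characteristic equation is r^2 - 4r + 3 = 0, which factors as (r - 3)(r - 1) = 0.
So the roots are 3 and 1. Since |3| > |1| and the coefficient of 3^i is non-zero, the ratio tends to 3.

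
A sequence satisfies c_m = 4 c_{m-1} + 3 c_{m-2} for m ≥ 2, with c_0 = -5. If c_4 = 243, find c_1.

Let c_1 = x.
c_2 = -15 + 4x
c_3 = -60 + 19x
c_4 = -285 + 88x
So -285 + 88x = 243, giving x = 6.

6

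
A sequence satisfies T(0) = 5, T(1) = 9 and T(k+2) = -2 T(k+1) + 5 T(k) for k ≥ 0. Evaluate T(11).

T(2) = -2·9 + 5·5 = 7
T(3) = -2·7 + 5·9 = 31
T(4) = -2·31 + 5·7 = -27
T(5) = -2·(-27) + 5·31 = 209
T(6) = -2·209 + 5·(-27) = -553
T(7) = -2·(-553) + 5·209 = 2151
T(8) = -2·2151 + 5·(-553) = -7067
T(9) = -2·(-7067) + 5·2151 = 24889
T(10) = -2·24889 + 5·(-7067) = -85113
T(11) = -2·(-85113) + 5·24889 = 294671

294671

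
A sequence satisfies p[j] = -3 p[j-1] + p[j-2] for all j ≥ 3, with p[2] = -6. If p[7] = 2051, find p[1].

Let p[1] = y.
p[3] = 18 + y
p[4] = -60 - 3y
p[5] = 198 + 10y
p[6] = -654 - 33y
p[7] = 2160 + 109y
So 2160 + 109y = 2051, giving y = -1.

-1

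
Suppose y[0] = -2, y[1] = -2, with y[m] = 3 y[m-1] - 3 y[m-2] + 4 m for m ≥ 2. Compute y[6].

y[2] = 3(-2) - 3(-2) + 8 = 8
y[3] = 3(8) - 3(-2) + 12 = 42
y[4] = 3(42) - 3(8) + 16 = 118
y[5] = 3(118) - 3(42) + 20 = 248
y[6] = 3(248) - 3(118) + 24 = 414

414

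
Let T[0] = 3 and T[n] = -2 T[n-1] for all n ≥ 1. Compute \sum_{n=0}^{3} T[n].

T[1] = -2(3) = -6
T[2] = -2(-6) = 12
T[3] = -2(12) = -24
Sum = 3 + (-6) + 12 + (-24) = -15

-15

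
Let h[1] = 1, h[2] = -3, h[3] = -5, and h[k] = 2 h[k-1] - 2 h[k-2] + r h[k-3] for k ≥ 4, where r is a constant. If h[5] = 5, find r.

h[4] = -4 + r
h[5] = 2 - r
So 2 - r = 5, giving r = -3.

-3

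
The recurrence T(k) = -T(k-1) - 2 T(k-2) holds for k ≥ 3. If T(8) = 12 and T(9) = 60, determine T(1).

-3

Rearranging, T(k-2) = (T(k) + T(k-1)) / -2.
T(7) = (60 + 12) / -2 = 72/-2 = -36
T(6) = (12 + (-36)) / -2 = -24/-2 = 12
T(5) = (-36 + 12) / -2 = -24/-2 = 12
T(4) = (12 + 12) / -2 = 24/-2 = -12
T(3) = (12 + (-12)) / -2 = 0/-2 = 0
T(2) = (-12 + 0) / -2 = -12/-2 = 6
T(1) = (0 + 6) / -2 = 6/-2 = -3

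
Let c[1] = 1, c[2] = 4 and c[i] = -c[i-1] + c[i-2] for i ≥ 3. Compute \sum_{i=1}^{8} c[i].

c[3] = -4 + 1 = -3
c[4] = -(-3) + 4 = 7
c[5] = -7 + (-3) = -10
c[6] = -(-10) + 7 = 17
c[7] = -17 + (-10) = -27
c[8] = -(-27) + 17 = 44
Sum = 1 + 4 + (-3) + 7 + (-10) + 17 + (-27) + 44 = 33

33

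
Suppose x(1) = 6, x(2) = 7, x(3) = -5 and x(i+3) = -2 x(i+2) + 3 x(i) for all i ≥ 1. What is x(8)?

x(4) = -2(-5) + 3(6) = 28
x(5) = -2(28) + 3(7) = -35
x(6) = -2(-35) + 3(-5) = 55
x(7) = -2(55) + 3(28) = -26
x(8) = -2(-26) + 3(-35) = -53

-53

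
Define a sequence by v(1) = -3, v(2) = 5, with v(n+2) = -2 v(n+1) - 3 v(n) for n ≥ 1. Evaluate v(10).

-139

v(3) = -2*5 - 3*(-3) = -1
v(4) = -2*(-1) - 3*5 = -13
v(5) = -2*(-13) - 3*(-1) = 29
v(6) = -2*29 - 3*(-13) = -19
v(7) = -2*(-19) - 3*29 = -49
v(8) = -2*(-49) - 3*(-19) = 155
v(9) = -2*155 - 3*(-49) = -163
v(10) = -2*(-163) - 3*155 = -139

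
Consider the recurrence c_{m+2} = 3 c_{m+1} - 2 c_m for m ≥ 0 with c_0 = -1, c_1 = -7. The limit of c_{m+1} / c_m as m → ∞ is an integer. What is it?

The characteristic equation is r^2 - 3r + 2 = 0, which factors as (r - 2)(r - 1) = 0.
So the roots are 2 and 1. Since |2| > |1| and the coefficient of 2^m is non-zero, the ratio tends to 2.

2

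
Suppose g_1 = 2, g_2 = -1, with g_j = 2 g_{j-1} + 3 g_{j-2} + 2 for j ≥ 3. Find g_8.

g_3 = 2*(-1) + 3*2 + 2 = 6
g_4 = 2*6 + 3*(-1) + 2 = 11
g_5 = 2*11 + 3*6 + 2 = 42
g_6 = 2*42 + 3*11 + 2 = 119
g_7 = 2*119 + 3*42 + 2 = 366
g_8 = 2*366 + 3*119 + 2 = 1091

1091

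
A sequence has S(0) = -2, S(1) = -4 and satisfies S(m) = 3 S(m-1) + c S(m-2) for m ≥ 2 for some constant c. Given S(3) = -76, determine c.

S(2) = -12 - 2c
S(3) = -36 - 10c
So -36 - 10c = -76, giving c = 4.

4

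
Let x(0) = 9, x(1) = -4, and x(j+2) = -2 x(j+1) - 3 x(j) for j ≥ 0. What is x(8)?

x(2) = -2*(-4) - 3*9 = -19
x(3) = -2*(-19) - 3*(-4) = 50
x(4) = -2*50 - 3*(-19) = -43
x(5) = -2*(-43) - 3*50 = -64
x(6) = -2*(-64) - 3*(-43) = 257
x(7) = -2*257 - 3*(-64) = -322
x(8) = -2*(-322) - 3*257 = -127

-127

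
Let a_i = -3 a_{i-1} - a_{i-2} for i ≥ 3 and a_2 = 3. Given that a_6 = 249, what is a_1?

Let a_1 = z.
a_3 = -9 - z
a_4 = 24 + 3z
a_5 = -63 - 8z
a_6 = 165 + 21z
So 165 + 21z = 249, giving z = 4.

4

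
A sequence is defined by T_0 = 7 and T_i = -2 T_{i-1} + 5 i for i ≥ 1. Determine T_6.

T_1 = -2(7) + 5 = -9
T_2 = -2(-9) + 10 = 28
T_3 = -2(28) + 15 = -41
T_4 = -2(-41) + 20 = 102
T_5 = -2(102) + 25 = -179
T_6 = -2(-179) + 30 = 388

388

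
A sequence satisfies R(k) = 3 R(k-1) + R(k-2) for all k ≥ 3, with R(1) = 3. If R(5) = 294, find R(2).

Let R(2) = v.
R(3) = 3 + 3v
R(4) = 9 + 10v
R(5) = 30 + 33v
So 30 + 33v = 294, giving v = 8.

8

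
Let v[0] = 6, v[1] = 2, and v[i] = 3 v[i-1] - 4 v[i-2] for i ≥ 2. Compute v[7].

898

v[2] = 3*2 - 4*6 = -18
v[3] = 3*(-18) - 4*2 = -62
v[4] = 3*(-62) - 4*(-18) = -114
v[5] = 3*(-114) - 4*(-62) = -94
v[6] = 3*(-94) - 4*(-114) = 174
v[7] = 3*174 - 4*(-94) = 898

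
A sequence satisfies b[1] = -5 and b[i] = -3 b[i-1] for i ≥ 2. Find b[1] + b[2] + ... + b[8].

b[2] = -3·(-5) = 15
b[3] = -3·15 = -45
b[4] = -3·(-45) = 135
b[5] = -3·135 = -405
b[6] = -3·(-405) = 1215
b[7] = -3·1215 = -3645
b[8] = -3·(-3645) = 10935
Sum = (-5) + 15 + (-45) + 135 + (-405) + 1215 + (-3645) + 10935 = 8200

8200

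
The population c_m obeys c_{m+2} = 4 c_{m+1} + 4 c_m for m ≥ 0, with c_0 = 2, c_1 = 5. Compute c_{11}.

39134208

c_2 = 4·5 + 4·2 = 28
c_3 = 4·28 + 4·5 = 132
c_4 = 4·132 + 4·28 = 640
c_5 = 4·640 + 4·132 = 3088
c_6 = 4·3088 + 4·640 = 14912
c_7 = 4·14912 + 4·3088 = 72000
c_8 = 4·72000 + 4·14912 = 347648
c_9 = 4·347648 + 4·72000 = 1678592
c_{10} = 4·1678592 + 4·347648 = 8104960
c_{11} = 4·8104960 + 4·1678592 = 39134208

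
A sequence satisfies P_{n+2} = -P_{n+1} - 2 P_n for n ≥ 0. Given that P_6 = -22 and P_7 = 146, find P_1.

8

Rearranging, P_{n-2} = (P_n + P_{n-1}) / -2.
P_5 = (146 + (-22)) / -2 = 124/-2 = -62
P_4 = (-22 + (-62)) / -2 = -84/-2 = 42
P_3 = (-62 + 42) / -2 = -20/-2 = 10
P_2 = (42 + 10) / -2 = 52/-2 = -26
P_1 = (10 + (-26)) / -2 = -16/-2 = 8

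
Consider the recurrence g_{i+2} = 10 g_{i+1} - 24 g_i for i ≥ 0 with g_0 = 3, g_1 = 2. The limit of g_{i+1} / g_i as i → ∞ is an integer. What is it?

The characteristic equation is r^2 - 10r + 24 = 0, which factors as (r - 6)(r - 4) = 0.
So the roots are 6 and 4. Since |6| > |4| and the coefficient of 6^i is non-zero, the ratio tends to 6.

6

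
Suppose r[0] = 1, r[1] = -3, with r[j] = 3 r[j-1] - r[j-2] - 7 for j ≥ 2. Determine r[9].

-19911

r[2] = 3·(-3) - 1 - 7 = -17
r[3] = 3·(-17) - (-3) - 7 = -55
r[4] = 3·(-55) - (-17) - 7 = -155
r[5] = 3·(-155) - (-55) - 7 = -417
r[6] = 3·(-417) - (-155) - 7 = -1103
r[7] = 3·(-1103) - (-417) - 7 = -2899
r[8] = 3·(-2899) - (-1103) - 7 = -7601
r[9] = 3·(-7601) - (-2899) - 7 = -19911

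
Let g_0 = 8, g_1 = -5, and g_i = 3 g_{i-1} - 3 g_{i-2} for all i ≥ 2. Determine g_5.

-261

g_2 = 3*(-5) - 3*8 = -39
g_3 = 3*(-39) - 3*(-5) = -102
g_4 = 3*(-102) - 3*(-39) = -189
g_5 = 3*(-189) - 3*(-102) = -261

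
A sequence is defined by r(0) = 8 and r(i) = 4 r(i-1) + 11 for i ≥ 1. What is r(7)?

191143

r(1) = 4(8) + 11 = 43
r(2) = 4(43) + 11 = 183
r(3) = 4(183) + 11 = 743
r(4) = 4(743) + 11 = 2983
r(5) = 4(2983) + 11 = 11943
r(6) = 4(11943) + 11 = 47783
r(7) = 4(47783) + 11 = 191143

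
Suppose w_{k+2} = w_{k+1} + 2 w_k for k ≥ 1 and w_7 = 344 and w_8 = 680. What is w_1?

Rearranging, w_{k-2} = (w_k - w_{k-1}) / 2.
w_6 = (680 - 344) / 2 = 336/2 = 168
w_5 = (344 - 168) / 2 = 176/2 = 88
w_4 = (168 - 88) / 2 = 80/2 = 40
w_3 = (88 - 40) / 2 = 48/2 = 24
w_2 = (40 - 24) / 2 = 16/2 = 8
w_1 = (24 - 8) / 2 = 16/2 = 8

8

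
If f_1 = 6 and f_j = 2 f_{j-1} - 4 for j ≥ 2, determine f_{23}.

8388612

The fixed point is -4/(1 - 2) = 4, so f_j - 4 = 2(f_{j-1} - 4).
Hence f_j = 2·2^{j-1} + 4.
f_{23} = 2·2^{22} + 4 = 2·4194304 + 4 = 8388612.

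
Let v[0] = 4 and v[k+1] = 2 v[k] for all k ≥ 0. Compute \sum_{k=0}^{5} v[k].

v[1] = 2·4 = 8
v[2] = 2·8 = 16
v[3] = 2·16 = 32
v[4] = 2·32 = 64
v[5] = 2·64 = 128
Sum = 4 + 8 + 16 + 32 + 64 + 128 = 252

252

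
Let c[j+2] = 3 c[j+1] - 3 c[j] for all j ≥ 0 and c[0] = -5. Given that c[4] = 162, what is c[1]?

8

Let c[1] = y.
c[2] = 15 + 3y
c[3] = 45 + 6y
c[4] = 90 + 9y
So 90 + 9y = 162, giving y = 8.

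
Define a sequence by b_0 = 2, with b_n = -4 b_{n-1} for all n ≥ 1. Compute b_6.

b_1 = -4*2 = -8
b_2 = -4*(-8) = 32
b_3 = -4*32 = -128
b_4 = -4*(-128) = 512
b_5 = -4*512 = -2048
b_6 = -4*(-2048) = 8192

8192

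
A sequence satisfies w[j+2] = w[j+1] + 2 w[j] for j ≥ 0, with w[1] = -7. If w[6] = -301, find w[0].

Let w[0] = z.
w[2] = -7 + 2z
w[3] = -21 + 2z
w[4] = -35 + 6z
w[5] = -77 + 10z
w[6] = -147 + 22z
So -147 + 22z = -301, giving z = -7.

-7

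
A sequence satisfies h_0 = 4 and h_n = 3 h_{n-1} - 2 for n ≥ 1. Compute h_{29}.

205891132094650

The fixed point is -2/(1 - 3) = 1, so h_n - 1 = 3(h_{n-1} - 1).
Hence h_n = 3·3^n + 1.
h_{29} = 3·3^{29} + 1 = 3·68630377364883 + 1 = 205891132094650.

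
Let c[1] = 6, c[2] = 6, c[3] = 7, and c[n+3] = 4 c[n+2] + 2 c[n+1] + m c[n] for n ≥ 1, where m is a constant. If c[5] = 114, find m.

c[4] = 40 + 6m
c[5] = 174 + 30m
So 174 + 30m = 114, giving m = -2.

-2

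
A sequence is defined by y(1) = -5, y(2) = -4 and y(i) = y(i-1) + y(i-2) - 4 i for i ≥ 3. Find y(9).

-729

y(3) = (-4) + (-5) - 12 = -21
y(4) = (-21) + (-4) - 16 = -41
y(5) = (-41) + (-21) - 20 = -82
y(6) = (-82) + (-41) - 24 = -147
y(7) = (-147) + (-82) - 28 = -257
y(8) = (-257) + (-147) - 32 = -436
y(9) = (-436) + (-257) - 36 = -729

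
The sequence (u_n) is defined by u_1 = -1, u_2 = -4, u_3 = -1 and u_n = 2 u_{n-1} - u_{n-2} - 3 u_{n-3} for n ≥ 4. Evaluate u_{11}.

u_4 = 2*(-1) - (-4) - 3*(-1) = 5
u_5 = 2*5 - (-1) - 3*(-4) = 23
u_6 = 2*23 - 5 - 3*(-1) = 44
u_7 = 2*44 - 23 - 3*5 = 50
u_8 = 2*50 - 44 - 3*23 = -13
u_9 = 2*(-13) - 50 - 3*44 = -208
u_{10} = 2*(-208) - (-13) - 3*50 = -553
u_{11} = 2*(-553) - (-208) - 3*(-13) = -859

-859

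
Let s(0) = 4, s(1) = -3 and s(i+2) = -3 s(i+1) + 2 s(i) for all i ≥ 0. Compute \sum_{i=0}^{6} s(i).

s(2) = -3*(-3) + 2*4 = 17
s(3) = -3*17 + 2*(-3) = -57
s(4) = -3*(-57) + 2*17 = 205
s(5) = -3*205 + 2*(-57) = -729
s(6) = -3*(-729) + 2*205 = 2597
Sum = 4 + (-3) + 17 + (-57) + 205 + (-729) + 2597 = 2034

2034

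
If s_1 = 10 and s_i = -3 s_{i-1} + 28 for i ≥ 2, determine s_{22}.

The fixed point is 28/(1 + 3) = 7, so s_i - 7 = -3(s_{i-1} - 7).
Hence s_i = 3·(-3)^{i-1} + 7.
s_{22} = 3·(-3)^{21} + 7 = 3·-10460353203 + 7 = -31381059602.

-31381059602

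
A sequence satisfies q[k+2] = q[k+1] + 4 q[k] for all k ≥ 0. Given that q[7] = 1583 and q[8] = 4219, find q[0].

4

Rearranging, q[k-2] = (q[k] - q[k-1]) / 4.
q[6] = (4219 - 1583) / 4 = 2636/4 = 659
q[5] = (1583 - 659) / 4 = 924/4 = 231
q[4] = (659 - 231) / 4 = 428/4 = 107
q[3] = (231 - 107) / 4 = 124/4 = 31
q[2] = (107 - 31) / 4 = 76/4 = 19
q[1] = (31 - 19) / 4 = 12/4 = 3
q[0] = (19 - 3) / 4 = 16/4 = 4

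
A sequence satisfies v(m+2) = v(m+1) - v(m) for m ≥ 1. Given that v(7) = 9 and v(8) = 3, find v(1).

9

Rearranging, v(m-2) = -(v(m) - v(m-1)).
v(6) = -(3 - 9) = 6
v(5) = -(9 - 6) = -3
v(4) = -(6 - (-3)) = -9
v(3) = -(-3 - (-9)) = -6
v(2) = -(-9 - (-6)) = 3
v(1) = -(-6 - 3) = 9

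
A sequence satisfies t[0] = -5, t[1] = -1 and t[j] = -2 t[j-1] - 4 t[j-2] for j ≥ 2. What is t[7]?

t[2] = -2(-1) - 4(-5) = 22
t[3] = -2(22) - 4(-1) = -40
t[4] = -2(-40) - 4(22) = -8
t[5] = -2(-8) - 4(-40) = 176
t[6] = -2(176) - 4(-8) = -320
t[7] = -2(-320) - 4(176) = -64

-64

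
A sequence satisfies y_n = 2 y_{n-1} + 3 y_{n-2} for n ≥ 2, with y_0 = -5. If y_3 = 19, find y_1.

Let y_1 = w.
y_2 = -15 + 2w
y_3 = -30 + 7w
So -30 + 7w = 19, giving w = 7.

7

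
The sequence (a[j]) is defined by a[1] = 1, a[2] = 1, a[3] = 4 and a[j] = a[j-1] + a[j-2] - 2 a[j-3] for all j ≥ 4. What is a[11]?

-11

a[4] = 4 + 1 - 2(1) = 3
a[5] = 3 + 4 - 2(1) = 5
a[6] = 5 + 3 - 2(4) = 0
a[7] = 0 + 5 - 2(3) = -1
a[8] = (-1) + 0 - 2(5) = -11
a[9] = (-11) + (-1) - 2(0) = -12
a[10] = (-12) + (-11) - 2(-1) = -21
a[11] = (-21) + (-12) - 2(-11) = -11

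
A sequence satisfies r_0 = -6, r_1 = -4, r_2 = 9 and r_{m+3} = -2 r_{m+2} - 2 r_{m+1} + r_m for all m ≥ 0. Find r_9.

r_3 = -2(9) - 2(-4) + (-6) = -16
r_4 = -2(-16) - 2(9) + (-4) = 10
r_5 = -2(10) - 2(-16) + 9 = 21
r_6 = -2(21) - 2(10) + (-16) = -78
r_7 = -2(-78) - 2(21) + 10 = 124
r_8 = -2(124) - 2(-78) + 21 = -71
r_9 = -2(-71) - 2(124) + (-78) = -184

-184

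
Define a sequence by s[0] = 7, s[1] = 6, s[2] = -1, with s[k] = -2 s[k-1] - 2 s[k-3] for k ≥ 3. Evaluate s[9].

-864

s[3] = -2*(-1) - 2*7 = -12
s[4] = -2*(-12) - 2*6 = 12
s[5] = -2*12 - 2*(-1) = -22
s[6] = -2*(-22) - 2*(-12) = 68
s[7] = -2*68 - 2*12 = -160
s[8] = -2*(-160) - 2*(-22) = 364
s[9] = -2*364 - 2*68 = -864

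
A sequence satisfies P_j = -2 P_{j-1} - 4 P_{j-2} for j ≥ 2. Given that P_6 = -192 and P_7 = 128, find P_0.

Rearranging, P_{j-2} = (P_j + 2 P_{j-1}) / -4.
P_5 = (128 + 2(-192)) / -4 = -256/-4 = 64
P_4 = (-192 + 2(64)) / -4 = -64/-4 = 16
P_3 = (64 + 2(16)) / -4 = 96/-4 = -24
P_2 = (16 + 2(-24)) / -4 = -32/-4 = 8
P_1 = (-24 + 2(8)) / -4 = -8/-4 = 2
P_0 = (8 + 2(2)) / -4 = 12/-4 = -3

-3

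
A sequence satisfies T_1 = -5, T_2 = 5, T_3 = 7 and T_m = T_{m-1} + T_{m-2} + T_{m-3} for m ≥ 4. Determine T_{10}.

373

T_4 = 7 + 5 + (-5) = 7
T_5 = 7 + 7 + 5 = 19
T_6 = 19 + 7 + 7 = 33
T_7 = 33 + 19 + 7 = 59
T_8 = 59 + 33 + 19 = 111
T_9 = 111 + 59 + 33 = 203
T_{10} = 203 + 111 + 59 = 373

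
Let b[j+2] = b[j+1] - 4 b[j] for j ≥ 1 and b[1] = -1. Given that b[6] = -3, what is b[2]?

Let b[2] = v.
b[3] = 4 + v
b[4] = 4 - 3v
b[5] = -12 - 7v
b[6] = -28 + 5v
So -28 + 5v = -3, giving v = 5.

5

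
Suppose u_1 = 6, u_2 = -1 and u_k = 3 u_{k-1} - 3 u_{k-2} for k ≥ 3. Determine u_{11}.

3159

u_3 = 3(-1) - 3(6) = -21
u_4 = 3(-21) - 3(-1) = -60
u_5 = 3(-60) - 3(-21) = -117
u_6 = 3(-117) - 3(-60) = -171
u_7 = 3(-171) - 3(-117) = -162
u_8 = 3(-162) - 3(-171) = 27
u_9 = 3(27) - 3(-162) = 567
u_{10} = 3(567) - 3(27) = 1620
u_{11} = 3(1620) - 3(567) = 3159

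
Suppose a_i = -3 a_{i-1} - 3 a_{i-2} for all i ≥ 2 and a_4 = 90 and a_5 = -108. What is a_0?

Rearranging, a_{i-2} = (a_i + 3 a_{i-1}) / -3.
a_3 = (-108 + 3·90) / -3 = 162/-3 = -54
a_2 = (90 + 3·(-54)) / -3 = -72/-3 = 24
a_1 = (-54 + 3·24) / -3 = 18/-3 = -6
a_0 = (24 + 3·(-6)) / -3 = 6/-3 = -2

-2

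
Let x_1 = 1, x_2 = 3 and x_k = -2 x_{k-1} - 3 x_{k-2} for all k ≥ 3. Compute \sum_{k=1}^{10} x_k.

220

x_3 = -2*3 - 3*1 = -9
x_4 = -2*(-9) - 3*3 = 9
x_5 = -2*9 - 3*(-9) = 9
x_6 = -2*9 - 3*9 = -45
x_7 = -2*(-45) - 3*9 = 63
x_8 = -2*63 - 3*(-45) = 9
x_9 = -2*9 - 3*63 = -207
x_{10} = -2*(-207) - 3*9 = 387
Sum = 1 + 3 + (-9) + 9 + 9 + (-45) + 63 + 9 + (-207) + 387 = 220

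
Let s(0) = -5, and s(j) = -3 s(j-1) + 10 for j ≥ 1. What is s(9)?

s(1) = -3*(-5) + 10 = 25
s(2) = -3*25 + 10 = -65
s(3) = -3*(-65) + 10 = 205
s(4) = -3*205 + 10 = -605
s(5) = -3*(-605) + 10 = 1825
s(6) = -3*1825 + 10 = -5465
s(7) = -3*(-5465) + 10 = 16405
s(8) = -3*16405 + 10 = -49205
s(9) = -3*(-49205) + 10 = 147625

147625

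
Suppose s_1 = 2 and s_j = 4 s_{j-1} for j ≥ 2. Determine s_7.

s_2 = 4·2 = 8
s_3 = 4·8 = 32
s_4 = 4·32 = 128
s_5 = 4·128 = 512
s_6 = 4·512 = 2048
s_7 = 4·2048 = 8192

8192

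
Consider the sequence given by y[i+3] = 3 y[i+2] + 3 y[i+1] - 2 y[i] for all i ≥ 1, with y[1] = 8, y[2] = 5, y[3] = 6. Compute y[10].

y[4] = 3*6 + 3*5 - 2*8 = 17
y[5] = 3*17 + 3*6 - 2*5 = 59
y[6] = 3*59 + 3*17 - 2*6 = 216
y[7] = 3*216 + 3*59 - 2*17 = 791
y[8] = 3*791 + 3*216 - 2*59 = 2903
y[9] = 3*2903 + 3*791 - 2*216 = 10650
y[10] = 3*10650 + 3*2903 - 2*791 = 39077

39077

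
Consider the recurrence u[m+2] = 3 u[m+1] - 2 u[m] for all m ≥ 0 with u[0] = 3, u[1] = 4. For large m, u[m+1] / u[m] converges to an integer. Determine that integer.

The characteristic equation is r^2 - 3r + 2 = 0, which factors as (r - 2)(r - 1) = 0.
So the roots are 2 and 1. Since |2| > |1| and the coefficient of 2^m is non-zero, the ratio tends to 2.

2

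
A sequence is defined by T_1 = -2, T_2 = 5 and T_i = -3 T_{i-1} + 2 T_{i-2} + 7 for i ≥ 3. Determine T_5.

-176

T_3 = -3(5) + 2(-2) + 7 = -12
T_4 = -3(-12) + 2(5) + 7 = 53
T_5 = -3(53) + 2(-12) + 7 = -176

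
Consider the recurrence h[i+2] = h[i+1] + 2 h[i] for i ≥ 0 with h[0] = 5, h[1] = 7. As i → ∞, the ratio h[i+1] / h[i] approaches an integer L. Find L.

The characteristic equation is r^2 - r - 2 = 0, which factors as (r - 2)(r + 1) = 0.
So the roots are 2 and -1. Since |2| > |-1| and the coefficient of 2^i is non-zero, the ratio tends to 2.

2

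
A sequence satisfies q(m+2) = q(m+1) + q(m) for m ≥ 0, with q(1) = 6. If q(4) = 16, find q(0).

-1

Let q(0) = y.
q(2) = 6 + y
q(3) = 12 + y
q(4) = 18 + 2y
So 18 + 2y = 16, giving y = -1.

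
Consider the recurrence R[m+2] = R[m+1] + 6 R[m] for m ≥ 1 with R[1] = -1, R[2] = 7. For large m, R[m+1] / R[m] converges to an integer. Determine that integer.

3

The characteristic equation is r^2 - r - 6 = 0, which factors as (r - 3)(r + 2) = 0.
So the roots are 3 and -2. Since |3| > |-2| and the coefficient of 3^m is non-zero, the ratio tends to 3.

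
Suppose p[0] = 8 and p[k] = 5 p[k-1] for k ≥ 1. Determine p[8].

3125000

p[1] = 5(8) = 40
p[2] = 5(40) = 200
p[3] = 5(200) = 1000
p[4] = 5(1000) = 5000
p[5] = 5(5000) = 25000
p[6] = 5(25000) = 125000
p[7] = 5(125000) = 625000
p[8] = 5(625000) = 3125000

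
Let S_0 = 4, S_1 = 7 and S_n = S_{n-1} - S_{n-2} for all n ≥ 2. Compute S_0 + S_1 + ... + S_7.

11

S_2 = 7 - 4 = 3
S_3 = 3 - 7 = -4
S_4 = (-4) - 3 = -7
S_5 = (-7) - (-4) = -3
S_6 = (-3) - (-7) = 4
S_7 = 4 - (-3) = 7
Sum = 4 + 7 + 3 + (-4) + (-7) + (-3) + 4 + 7 = 11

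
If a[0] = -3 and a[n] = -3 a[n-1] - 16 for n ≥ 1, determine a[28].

The fixed point is -16/(1 + 3) = -4, so a[n] + 4 = -3(a[n-1] + 4).
Hence a[n] = 1·(-3)^n - 4.
a[28] = 1·(-3)^{28} - 4 = 1·22876792454961 - 4 = 22876792454957.

22876792454957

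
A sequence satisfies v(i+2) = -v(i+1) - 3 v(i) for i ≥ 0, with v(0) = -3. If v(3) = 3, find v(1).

Let v(1) = y.
v(2) = 9 - y
v(3) = -9 - 2y
So -9 - 2y = 3, giving y = -6.

-6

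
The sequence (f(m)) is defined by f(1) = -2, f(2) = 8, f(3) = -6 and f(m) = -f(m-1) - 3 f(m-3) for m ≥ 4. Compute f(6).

f(4) = -(-6) - 3(-2) = 12
f(5) = -12 - 3(8) = -36
f(6) = -(-36) - 3(-6) = 54

54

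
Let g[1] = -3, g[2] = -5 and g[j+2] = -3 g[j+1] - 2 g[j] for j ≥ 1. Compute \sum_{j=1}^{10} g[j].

-2728

g[3] = -3·(-5) - 2·(-3) = 21
g[4] = -3·21 - 2·(-5) = -53
g[5] = -3·(-53) - 2·21 = 117
g[6] = -3·117 - 2·(-53) = -245
g[7] = -3·(-245) - 2·117 = 501
g[8] = -3·501 - 2·(-245) = -1013
g[9] = -3·(-1013) - 2·501 = 2037
g[10] = -3·2037 - 2·(-1013) = -4085
Sum = (-3) + (-5) + 21 + (-53) + 117 + (-245) + 501 + (-1013) + 2037 + (-4085) = -2728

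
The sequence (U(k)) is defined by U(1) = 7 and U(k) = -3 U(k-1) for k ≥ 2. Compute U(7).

5103

U(2) = -3*7 = -21
U(3) = -3*(-21) = 63
U(4) = -3*63 = -189
U(5) = -3*(-189) = 567
U(6) = -3*567 = -1701
U(7) = -3*(-1701) = 5103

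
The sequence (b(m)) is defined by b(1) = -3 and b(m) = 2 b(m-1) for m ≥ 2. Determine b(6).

-96

b(2) = 2*(-3) = -6
b(3) = 2*(-6) = -12
b(4) = 2*(-12) = -24
b(5) = 2*(-24) = -48
b(6) = 2*(-48) = -96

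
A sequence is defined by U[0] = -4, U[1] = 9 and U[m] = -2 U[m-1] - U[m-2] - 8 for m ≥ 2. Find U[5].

45

U[2] = -2·9 - (-4) - 8 = -22
U[3] = -2·(-22) - 9 - 8 = 27
U[4] = -2·27 - (-22) - 8 = -40
U[5] = -2·(-40) - 27 - 8 = 45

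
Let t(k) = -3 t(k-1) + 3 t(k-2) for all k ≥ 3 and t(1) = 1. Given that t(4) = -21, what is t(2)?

Let t(2) = w.
t(3) = 3 - 3w
t(4) = -9 + 12w
So -9 + 12w = -21, giving w = -1.

-1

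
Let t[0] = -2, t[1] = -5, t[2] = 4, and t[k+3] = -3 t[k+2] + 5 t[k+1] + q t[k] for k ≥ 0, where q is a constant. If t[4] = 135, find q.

t[3] = -37 - 2q
t[4] = 131 + q
So 131 + q = 135, giving q = 4.

4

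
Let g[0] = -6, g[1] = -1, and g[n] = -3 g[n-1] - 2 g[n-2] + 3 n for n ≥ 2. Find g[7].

g[2] = -3*(-1) - 2*(-6) + 6 = 21
g[3] = -3*21 - 2*(-1) + 9 = -52
g[4] = -3*(-52) - 2*21 + 12 = 126
g[5] = -3*126 - 2*(-52) + 15 = -259
g[6] = -3*(-259) - 2*126 + 18 = 543
g[7] = -3*543 - 2*(-259) + 21 = -1090

-1090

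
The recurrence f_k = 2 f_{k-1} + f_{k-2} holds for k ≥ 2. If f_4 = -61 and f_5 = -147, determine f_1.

Rearranging, f_{k-2} = f_k - 2 f_{k-1}.
f_3 = -147 - 2·(-61) = -25
f_2 = -61 - 2·(-25) = -11
f_1 = -25 - 2·(-11) = -3

-3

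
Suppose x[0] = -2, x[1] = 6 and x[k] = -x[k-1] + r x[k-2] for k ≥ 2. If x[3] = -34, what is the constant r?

x[2] = -6 - 2r
x[3] = 6 + 8r
So 6 + 8r = -34, giving r = -5.

-5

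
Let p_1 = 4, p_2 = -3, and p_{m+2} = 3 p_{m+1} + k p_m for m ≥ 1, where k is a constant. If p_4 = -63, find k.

p_3 = -9 + 4k
p_4 = -27 + 9k
So -27 + 9k = -63, giving k = -4.

-4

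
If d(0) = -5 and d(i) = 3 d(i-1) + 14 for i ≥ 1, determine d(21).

The fixed point is 14/(1 - 3) = -7, so d(i) + 7 = 3(d(i-1) + 7).
Hence d(i) = 2·3^i - 7.
d(21) = 2·3^{21} - 7 = 2·10460353203 - 7 = 20920706399.

20920706399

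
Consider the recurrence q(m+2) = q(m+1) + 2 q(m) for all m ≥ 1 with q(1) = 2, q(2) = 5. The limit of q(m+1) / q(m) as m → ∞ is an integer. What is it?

The characteristic equation is r^2 - r - 2 = 0, which factors as (r - 2)(r + 1) = 0.
So the roots are 2 and -1. Since |2| > |-1| and the coefficient of 2^m is non-zero, the ratio tends to 2.

2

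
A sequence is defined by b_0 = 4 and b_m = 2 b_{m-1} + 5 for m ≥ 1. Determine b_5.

b_1 = 2*4 + 5 = 13
b_2 = 2*13 + 5 = 31
b_3 = 2*31 + 5 = 67
b_4 = 2*67 + 5 = 139
b_5 = 2*139 + 5 = 283

283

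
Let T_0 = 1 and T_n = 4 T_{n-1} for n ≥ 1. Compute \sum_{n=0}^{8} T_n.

T_1 = 4(1) = 4
T_2 = 4(4) = 16
T_3 = 4(16) = 64
T_4 = 4(64) = 256
T_5 = 4(256) = 1024
T_6 = 4(1024) = 4096
T_7 = 4(4096) = 16384
T_8 = 4(16384) = 65536
Sum = 1 + 4 + 16 + 64 + 256 + 1024 + 4096 + 16384 + 65536 = 87381

87381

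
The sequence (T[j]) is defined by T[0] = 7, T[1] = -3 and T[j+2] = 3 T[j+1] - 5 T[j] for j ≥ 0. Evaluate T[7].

T[2] = 3·(-3) - 5·7 = -44
T[3] = 3·(-44) - 5·(-3) = -117
T[4] = 3·(-117) - 5·(-44) = -131
T[5] = 3·(-131) - 5·(-117) = 192
T[6] = 3·192 - 5·(-131) = 1231
T[7] = 3·1231 - 5·192 = 2733

2733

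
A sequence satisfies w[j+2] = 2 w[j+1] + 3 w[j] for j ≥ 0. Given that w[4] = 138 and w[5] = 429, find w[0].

-2

Rearranging, w[j-2] = (w[j] - 2 w[j-1]) / 3.
w[3] = (429 - 2*138) / 3 = 153/3 = 51
w[2] = (138 - 2*51) / 3 = 36/3 = 12
w[1] = (51 - 2*12) / 3 = 27/3 = 9
w[0] = (12 - 2*9) / 3 = -6/3 = -2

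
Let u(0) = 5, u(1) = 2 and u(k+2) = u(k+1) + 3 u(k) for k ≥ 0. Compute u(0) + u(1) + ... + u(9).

u(2) = 2 + 3·5 = 17
u(3) = 17 + 3·2 = 23
u(4) = 23 + 3·17 = 74
u(5) = 74 + 3·23 = 143
u(6) = 143 + 3·74 = 365
u(7) = 365 + 3·143 = 794
u(8) = 794 + 3·365 = 1889
u(9) = 1889 + 3·794 = 4271
Sum = 5 + 2 + 17 + 23 + 74 + 143 + 365 + 794 + 1889 + 4271 = 7583

7583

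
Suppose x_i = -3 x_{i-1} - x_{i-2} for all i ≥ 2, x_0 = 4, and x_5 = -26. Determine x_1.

Let x_1 = y.
x_2 = -4 - 3y
x_3 = 12 + 8y
x_4 = -32 - 21y
x_5 = 84 + 55y
So 84 + 55y = -26, giving y = -2.

-2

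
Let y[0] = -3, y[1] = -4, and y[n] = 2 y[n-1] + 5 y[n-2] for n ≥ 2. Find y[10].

y[2] = 2(-4) + 5(-3) = -23
y[3] = 2(-23) + 5(-4) = -66
y[4] = 2(-66) + 5(-23) = -247
y[5] = 2(-247) + 5(-66) = -824
y[6] = 2(-824) + 5(-247) = -2883
y[7] = 2(-2883) + 5(-824) = -9886
y[8] = 2(-9886) + 5(-2883) = -34187
y[9] = 2(-34187) + 5(-9886) = -117804
y[10] = 2(-117804) + 5(-34187) = -406543

-406543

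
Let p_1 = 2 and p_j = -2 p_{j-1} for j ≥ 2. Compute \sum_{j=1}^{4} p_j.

-10

p_2 = -2·2 = -4
p_3 = -2·(-4) = 8
p_4 = -2·8 = -16
Sum = 2 + (-4) + 8 + (-16) = -10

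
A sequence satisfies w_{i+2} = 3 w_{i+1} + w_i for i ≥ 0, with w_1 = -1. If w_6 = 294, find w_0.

Let w_0 = z.
w_2 = -3 + z
w_3 = -10 + 3z
w_4 = -33 + 10z
w_5 = -109 + 33z
w_6 = -360 + 109z
So -360 + 109z = 294, giving z = 6.

6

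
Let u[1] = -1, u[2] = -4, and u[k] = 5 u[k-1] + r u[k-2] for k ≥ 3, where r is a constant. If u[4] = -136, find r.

u[3] = -20 - r
u[4] = -100 - 9r
So -100 - 9r = -136, giving r = 4.

4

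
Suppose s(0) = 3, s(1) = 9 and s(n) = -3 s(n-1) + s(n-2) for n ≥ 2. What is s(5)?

882

s(2) = -3·9 + 3 = -24
s(3) = -3·(-24) + 9 = 81
s(4) = -3·81 + (-24) = -267
s(5) = -3·(-267) + 81 = 882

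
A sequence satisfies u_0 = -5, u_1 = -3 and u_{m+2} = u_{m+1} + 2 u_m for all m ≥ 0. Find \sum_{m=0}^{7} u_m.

u_2 = (-3) + 2·(-5) = -13
u_3 = (-13) + 2·(-3) = -19
u_4 = (-19) + 2·(-13) = -45
u_5 = (-45) + 2·(-19) = -83
u_6 = (-83) + 2·(-45) = -173
u_7 = (-173) + 2·(-83) = -339
Sum = (-5) + (-3) + (-13) + (-19) + (-45) + (-83) + (-173) + (-339) = -680

-680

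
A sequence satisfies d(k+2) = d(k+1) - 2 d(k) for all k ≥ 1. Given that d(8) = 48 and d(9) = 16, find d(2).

4

Rearranging, d(k-2) = (d(k) - d(k-1)) / -2.
d(7) = (16 - 48) / -2 = -32/-2 = 16
d(6) = (48 - 16) / -2 = 32/-2 = -16
d(5) = (16 - (-16)) / -2 = 32/-2 = -16
d(4) = (-16 - (-16)) / -2 = 0/-2 = 0
d(3) = (-16 - 0) / -2 = -16/-2 = 8
d(2) = (0 - 8) / -2 = -8/-2 = 4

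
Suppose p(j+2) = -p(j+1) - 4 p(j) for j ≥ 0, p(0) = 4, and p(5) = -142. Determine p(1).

Let p(1) = y.
p(2) = -16 - y
p(3) = 16 - 3y
p(4) = 48 + 7y
p(5) = -112 + 5y
So -112 + 5y = -142, giving y = -6.

-6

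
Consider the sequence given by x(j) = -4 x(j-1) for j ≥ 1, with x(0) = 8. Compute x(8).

x(1) = -4*8 = -32
x(2) = -4*(-32) = 128
x(3) = -4*128 = -512
x(4) = -4*(-512) = 2048
x(5) = -4*2048 = -8192
x(6) = -4*(-8192) = 32768
x(7) = -4*32768 = -131072
x(8) = -4*(-131072) = 524288

524288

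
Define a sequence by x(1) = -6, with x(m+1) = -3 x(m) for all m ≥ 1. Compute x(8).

x(2) = -3·(-6) = 18
x(3) = -3·18 = -54
x(4) = -3·(-54) = 162
x(5) = -3·162 = -486
x(6) = -3·(-486) = 1458
x(7) = -3·1458 = -4374
x(8) = -3·(-4374) = 13122

13122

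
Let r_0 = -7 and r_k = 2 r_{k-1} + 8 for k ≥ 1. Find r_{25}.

The fixed point is 8/(1 - 2) = -8, so r_k + 8 = 2(r_{k-1} + 8).
Hence r_k = 1·2^k - 8.
r_{25} = 1·2^{25} - 8 = 1·33554432 - 8 = 33554424.

33554424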